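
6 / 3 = 2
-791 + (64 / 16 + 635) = -152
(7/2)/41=7/82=0.09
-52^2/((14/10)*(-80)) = 169/7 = 24.14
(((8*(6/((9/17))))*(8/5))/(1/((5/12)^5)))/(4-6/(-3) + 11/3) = 10625/56376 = 0.19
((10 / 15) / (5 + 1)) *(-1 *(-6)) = 2 / 3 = 0.67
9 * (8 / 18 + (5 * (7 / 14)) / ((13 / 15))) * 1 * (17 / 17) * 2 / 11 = 779 / 143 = 5.45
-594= -594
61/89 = 0.69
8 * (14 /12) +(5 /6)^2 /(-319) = 107159 /11484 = 9.33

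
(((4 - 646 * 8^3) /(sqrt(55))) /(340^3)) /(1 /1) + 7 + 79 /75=8.05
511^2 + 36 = 261157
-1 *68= -68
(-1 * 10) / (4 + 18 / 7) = -35 / 23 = -1.52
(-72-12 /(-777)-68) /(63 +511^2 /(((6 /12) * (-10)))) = 90640 /33774377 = 0.00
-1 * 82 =-82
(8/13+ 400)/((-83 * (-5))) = 5208/5395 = 0.97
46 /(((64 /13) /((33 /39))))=253 /32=7.91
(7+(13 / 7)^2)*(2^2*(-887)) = -1816576 / 49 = -37072.98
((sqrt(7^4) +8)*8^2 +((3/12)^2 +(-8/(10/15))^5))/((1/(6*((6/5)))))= -35306487/20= -1765324.35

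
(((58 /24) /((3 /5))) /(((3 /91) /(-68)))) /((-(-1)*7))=-1186.85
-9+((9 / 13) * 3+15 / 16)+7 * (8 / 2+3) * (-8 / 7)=-61.99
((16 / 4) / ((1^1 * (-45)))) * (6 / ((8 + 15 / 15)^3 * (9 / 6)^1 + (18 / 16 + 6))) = -64 / 132075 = -0.00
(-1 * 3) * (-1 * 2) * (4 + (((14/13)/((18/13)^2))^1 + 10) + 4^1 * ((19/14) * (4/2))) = 28825/189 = 152.51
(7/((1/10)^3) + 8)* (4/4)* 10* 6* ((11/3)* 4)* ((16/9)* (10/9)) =328908800/27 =12181807.41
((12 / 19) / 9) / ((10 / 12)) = 0.08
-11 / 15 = -0.73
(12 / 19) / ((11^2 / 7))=0.04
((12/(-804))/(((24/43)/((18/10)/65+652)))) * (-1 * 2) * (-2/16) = -9112087/2090400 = -4.36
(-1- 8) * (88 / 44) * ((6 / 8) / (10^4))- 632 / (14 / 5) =-31600189 / 140000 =-225.72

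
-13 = -13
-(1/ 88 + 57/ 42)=-843/ 616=-1.37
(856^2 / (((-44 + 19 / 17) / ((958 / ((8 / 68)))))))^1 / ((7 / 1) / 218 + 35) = -22112476233088 / 5567373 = -3971797.15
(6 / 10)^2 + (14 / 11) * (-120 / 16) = -2526 / 275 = -9.19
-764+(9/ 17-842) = -27293/ 17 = -1605.47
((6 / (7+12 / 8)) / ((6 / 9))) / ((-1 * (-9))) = 2 / 17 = 0.12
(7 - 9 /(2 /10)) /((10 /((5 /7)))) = -19 /7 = -2.71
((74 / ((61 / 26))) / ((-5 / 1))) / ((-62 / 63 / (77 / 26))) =179487 / 9455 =18.98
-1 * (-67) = 67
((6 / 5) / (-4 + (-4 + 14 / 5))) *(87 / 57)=-0.35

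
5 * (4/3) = 20/3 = 6.67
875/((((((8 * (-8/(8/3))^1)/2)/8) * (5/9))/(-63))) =66150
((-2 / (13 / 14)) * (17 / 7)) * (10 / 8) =-85 / 13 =-6.54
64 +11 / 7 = 459 / 7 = 65.57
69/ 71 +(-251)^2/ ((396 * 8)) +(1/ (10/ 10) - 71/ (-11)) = 6368399/ 224928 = 28.31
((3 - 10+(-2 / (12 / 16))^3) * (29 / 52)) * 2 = -20329 / 702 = -28.96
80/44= 20/11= 1.82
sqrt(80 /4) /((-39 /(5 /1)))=-10 *sqrt(5) /39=-0.57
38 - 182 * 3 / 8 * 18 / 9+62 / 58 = -5651 / 58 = -97.43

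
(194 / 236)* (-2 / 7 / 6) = -97 / 2478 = -0.04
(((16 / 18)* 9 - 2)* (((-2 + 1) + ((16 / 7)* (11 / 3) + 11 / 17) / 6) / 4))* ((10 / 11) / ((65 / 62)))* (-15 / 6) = -167555 / 102102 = -1.64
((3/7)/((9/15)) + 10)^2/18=625/98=6.38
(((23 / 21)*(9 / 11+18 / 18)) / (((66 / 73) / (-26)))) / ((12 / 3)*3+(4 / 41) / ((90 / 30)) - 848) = 4474535 / 65318946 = 0.07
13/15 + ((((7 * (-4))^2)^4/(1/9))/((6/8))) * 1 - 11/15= 68004359700482/15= 4533623980032.13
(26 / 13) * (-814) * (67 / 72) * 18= -27269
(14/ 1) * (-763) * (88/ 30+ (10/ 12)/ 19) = -9063677/ 285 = -31802.38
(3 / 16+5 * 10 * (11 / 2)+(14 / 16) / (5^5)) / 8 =13759389 / 400000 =34.40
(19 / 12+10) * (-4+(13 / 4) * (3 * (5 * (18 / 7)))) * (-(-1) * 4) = 236161 / 42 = 5622.88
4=4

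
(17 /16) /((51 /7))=7 /48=0.15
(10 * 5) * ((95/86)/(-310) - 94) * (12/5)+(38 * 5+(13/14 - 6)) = -207064203/18662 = -11095.50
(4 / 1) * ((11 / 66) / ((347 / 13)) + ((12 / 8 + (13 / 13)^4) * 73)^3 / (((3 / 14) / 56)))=6614456051026 / 1041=6353944333.36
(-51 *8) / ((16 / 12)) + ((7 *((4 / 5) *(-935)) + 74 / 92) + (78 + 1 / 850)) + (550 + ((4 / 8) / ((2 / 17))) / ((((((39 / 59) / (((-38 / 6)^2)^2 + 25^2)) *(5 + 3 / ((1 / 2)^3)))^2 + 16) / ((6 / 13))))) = -1138510958460442951171666 / 231730979363179103275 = -4913.07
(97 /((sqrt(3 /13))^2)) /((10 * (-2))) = -21.02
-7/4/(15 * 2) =-7/120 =-0.06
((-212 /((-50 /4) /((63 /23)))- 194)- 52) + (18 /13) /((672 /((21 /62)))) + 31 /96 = -199.22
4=4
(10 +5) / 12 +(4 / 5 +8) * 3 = 27.65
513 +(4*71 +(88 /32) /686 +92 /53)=116162335 /145432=798.74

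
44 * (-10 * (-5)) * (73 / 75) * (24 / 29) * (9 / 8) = 57816 / 29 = 1993.66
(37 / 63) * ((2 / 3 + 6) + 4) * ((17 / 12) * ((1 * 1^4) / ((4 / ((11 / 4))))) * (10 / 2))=34595 / 1134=30.51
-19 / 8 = -2.38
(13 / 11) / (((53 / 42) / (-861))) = -470106 / 583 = -806.36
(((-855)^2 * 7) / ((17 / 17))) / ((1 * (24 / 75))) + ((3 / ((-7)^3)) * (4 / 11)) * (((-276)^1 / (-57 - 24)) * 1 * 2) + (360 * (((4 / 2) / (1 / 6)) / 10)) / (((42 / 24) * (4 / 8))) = 4344231901435 / 271656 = 15991665.57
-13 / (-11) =13 / 11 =1.18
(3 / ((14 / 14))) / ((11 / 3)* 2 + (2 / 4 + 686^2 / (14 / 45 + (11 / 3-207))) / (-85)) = 1747260 / 20150269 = 0.09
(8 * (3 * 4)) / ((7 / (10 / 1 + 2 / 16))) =972 / 7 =138.86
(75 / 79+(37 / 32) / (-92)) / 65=217877 / 15117440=0.01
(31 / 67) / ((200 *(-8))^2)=31 / 171520000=0.00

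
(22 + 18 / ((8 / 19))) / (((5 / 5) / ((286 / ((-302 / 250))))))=-4629625 / 302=-15329.88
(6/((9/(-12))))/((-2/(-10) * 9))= -40/9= -4.44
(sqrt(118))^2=118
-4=-4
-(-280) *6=1680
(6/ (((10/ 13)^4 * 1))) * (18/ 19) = 771147/ 47500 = 16.23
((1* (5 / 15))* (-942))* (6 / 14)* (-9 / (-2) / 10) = -4239 / 70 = -60.56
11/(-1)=-11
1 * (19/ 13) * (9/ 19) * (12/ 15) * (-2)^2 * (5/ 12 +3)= 7.57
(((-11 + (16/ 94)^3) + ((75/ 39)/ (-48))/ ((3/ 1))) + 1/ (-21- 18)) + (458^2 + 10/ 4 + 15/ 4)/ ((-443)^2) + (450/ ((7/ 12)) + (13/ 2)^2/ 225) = 1694649101981491069/ 2224967464028400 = 761.65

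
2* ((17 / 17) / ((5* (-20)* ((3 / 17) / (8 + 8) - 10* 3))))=136 / 203925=0.00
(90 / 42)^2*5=1125 / 49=22.96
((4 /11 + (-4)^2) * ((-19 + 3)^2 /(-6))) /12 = -640 /11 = -58.18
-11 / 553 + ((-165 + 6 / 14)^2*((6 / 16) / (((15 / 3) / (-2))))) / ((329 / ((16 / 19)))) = -1260501227 / 120988105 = -10.42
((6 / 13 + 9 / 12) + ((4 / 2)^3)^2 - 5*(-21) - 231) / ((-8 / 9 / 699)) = 19885851 / 416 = 47802.53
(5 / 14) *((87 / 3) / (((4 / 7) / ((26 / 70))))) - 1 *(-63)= 3905 / 56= 69.73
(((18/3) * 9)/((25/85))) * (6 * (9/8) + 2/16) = 5049/4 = 1262.25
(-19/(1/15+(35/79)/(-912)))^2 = 5205333510400/63154809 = 82421.81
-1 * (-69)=69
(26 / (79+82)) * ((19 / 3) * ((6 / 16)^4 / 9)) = 0.00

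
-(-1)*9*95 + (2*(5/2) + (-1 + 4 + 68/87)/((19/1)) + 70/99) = 46961567/54549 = 860.91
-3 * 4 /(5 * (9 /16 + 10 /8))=-192 /145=-1.32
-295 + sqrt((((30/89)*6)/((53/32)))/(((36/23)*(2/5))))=-295 + 20*sqrt(108491)/4717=-293.60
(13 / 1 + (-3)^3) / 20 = -7 / 10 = -0.70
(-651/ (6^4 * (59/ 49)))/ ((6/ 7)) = -0.49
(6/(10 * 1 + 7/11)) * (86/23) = 1892/897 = 2.11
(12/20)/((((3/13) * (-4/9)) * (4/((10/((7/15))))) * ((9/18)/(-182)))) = 22815/2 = 11407.50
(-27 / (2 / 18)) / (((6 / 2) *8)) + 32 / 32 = -73 / 8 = -9.12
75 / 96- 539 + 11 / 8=-17179 / 32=-536.84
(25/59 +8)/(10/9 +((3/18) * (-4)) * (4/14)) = 31311/3422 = 9.15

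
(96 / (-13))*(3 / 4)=-72 / 13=-5.54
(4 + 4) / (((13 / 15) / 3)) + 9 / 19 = 6957 / 247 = 28.17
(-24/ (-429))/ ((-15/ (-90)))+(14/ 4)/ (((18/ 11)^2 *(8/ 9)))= 148769/ 82368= 1.81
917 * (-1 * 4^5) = -939008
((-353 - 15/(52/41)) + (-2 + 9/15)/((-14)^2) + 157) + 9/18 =-94337/455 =-207.33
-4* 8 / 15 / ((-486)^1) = 16 / 3645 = 0.00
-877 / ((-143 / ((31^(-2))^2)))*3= 2631 / 132063503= 0.00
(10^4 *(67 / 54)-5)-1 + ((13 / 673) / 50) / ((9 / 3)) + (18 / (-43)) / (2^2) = 242244880328 / 19533825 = 12401.30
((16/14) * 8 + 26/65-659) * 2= -45462/35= -1298.91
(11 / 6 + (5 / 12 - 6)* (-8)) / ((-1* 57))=-31 / 38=-0.82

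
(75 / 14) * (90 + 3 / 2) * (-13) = -6372.32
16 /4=4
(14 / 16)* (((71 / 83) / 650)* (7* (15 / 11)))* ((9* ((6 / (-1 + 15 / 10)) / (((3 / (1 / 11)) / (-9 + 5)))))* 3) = -281799 / 652795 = -0.43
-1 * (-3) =3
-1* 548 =-548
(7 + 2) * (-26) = -234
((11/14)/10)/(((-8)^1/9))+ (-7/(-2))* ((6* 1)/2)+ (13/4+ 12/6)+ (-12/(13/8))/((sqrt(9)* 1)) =192193/14560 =13.20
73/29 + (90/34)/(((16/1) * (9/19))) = 22611/7888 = 2.87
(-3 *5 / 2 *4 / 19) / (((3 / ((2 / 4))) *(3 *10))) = -1 / 114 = -0.01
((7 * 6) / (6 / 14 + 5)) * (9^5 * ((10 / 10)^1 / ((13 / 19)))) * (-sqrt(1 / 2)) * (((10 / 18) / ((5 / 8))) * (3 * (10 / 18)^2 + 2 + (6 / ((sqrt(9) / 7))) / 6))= -20289528 * sqrt(2) / 13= -2207209.67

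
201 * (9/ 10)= 1809/ 10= 180.90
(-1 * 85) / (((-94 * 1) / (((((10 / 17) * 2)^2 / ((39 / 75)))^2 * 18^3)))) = 1458000000000 / 39023959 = 37361.66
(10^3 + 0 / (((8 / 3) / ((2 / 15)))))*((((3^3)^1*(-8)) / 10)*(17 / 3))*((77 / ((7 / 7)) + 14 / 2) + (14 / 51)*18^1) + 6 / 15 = -54431998 / 5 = -10886399.60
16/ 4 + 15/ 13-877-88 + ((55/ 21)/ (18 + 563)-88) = -166201307/ 158613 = -1047.84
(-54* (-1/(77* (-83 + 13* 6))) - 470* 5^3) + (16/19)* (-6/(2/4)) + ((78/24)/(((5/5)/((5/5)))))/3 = -5157879257/87780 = -58759.16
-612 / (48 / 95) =-4845 / 4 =-1211.25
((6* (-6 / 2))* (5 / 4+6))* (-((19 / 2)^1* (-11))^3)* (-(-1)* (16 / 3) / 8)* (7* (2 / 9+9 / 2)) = -157526571895 / 48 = -3281803581.15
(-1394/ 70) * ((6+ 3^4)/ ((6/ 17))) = -343621/ 70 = -4908.87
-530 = -530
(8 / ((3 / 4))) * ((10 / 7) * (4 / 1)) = 60.95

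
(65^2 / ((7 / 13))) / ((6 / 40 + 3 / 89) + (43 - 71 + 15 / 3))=-97766500 / 284291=-343.90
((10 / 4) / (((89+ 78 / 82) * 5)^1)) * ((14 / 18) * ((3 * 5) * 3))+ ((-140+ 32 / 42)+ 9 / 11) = -235516115 / 1703856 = -138.23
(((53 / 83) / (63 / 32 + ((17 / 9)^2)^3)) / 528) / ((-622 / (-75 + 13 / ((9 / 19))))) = 446489172 / 228824834113513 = 0.00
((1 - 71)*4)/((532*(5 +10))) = -2/57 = -0.04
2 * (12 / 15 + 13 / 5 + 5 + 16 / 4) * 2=248 / 5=49.60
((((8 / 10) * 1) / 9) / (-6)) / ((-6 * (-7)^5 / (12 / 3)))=-4 / 6806835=-0.00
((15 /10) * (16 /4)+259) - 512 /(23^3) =3223743 /12167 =264.96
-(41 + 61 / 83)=-41.73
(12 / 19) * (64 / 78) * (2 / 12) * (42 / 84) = 32 / 741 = 0.04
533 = 533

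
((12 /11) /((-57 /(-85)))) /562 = 170 /58729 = 0.00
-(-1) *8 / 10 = 0.80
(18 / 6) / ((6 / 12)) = 6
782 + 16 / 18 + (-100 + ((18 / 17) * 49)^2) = 8777510 / 2601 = 3374.67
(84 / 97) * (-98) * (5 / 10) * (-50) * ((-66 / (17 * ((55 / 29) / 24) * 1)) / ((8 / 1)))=-21485520 / 1649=-13029.42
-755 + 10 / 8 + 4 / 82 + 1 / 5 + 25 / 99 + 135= -618.25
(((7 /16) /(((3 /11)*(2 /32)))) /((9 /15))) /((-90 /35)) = -2695 /162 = -16.64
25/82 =0.30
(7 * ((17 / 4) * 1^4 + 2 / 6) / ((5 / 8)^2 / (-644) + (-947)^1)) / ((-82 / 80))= 0.03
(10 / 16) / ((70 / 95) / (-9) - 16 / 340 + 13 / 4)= 72675 / 362918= 0.20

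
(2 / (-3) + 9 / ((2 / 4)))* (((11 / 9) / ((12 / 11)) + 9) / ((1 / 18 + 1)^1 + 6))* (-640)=-18187520 / 1143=-15912.09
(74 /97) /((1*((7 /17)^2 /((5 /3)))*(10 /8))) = 85544 /14259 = 6.00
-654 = -654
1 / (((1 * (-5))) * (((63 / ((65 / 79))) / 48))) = -0.13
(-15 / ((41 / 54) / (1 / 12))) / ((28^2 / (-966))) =9315 / 4592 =2.03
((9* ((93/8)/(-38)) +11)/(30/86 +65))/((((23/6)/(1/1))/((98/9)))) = 229663/640680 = 0.36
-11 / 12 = -0.92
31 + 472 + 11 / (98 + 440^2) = 97430105 / 193698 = 503.00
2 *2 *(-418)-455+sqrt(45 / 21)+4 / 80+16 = -42219 / 20+sqrt(105) / 7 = -2109.49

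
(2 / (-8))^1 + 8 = 31 / 4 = 7.75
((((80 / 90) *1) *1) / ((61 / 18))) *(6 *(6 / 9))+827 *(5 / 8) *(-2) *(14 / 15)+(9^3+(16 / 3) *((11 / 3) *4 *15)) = 114503 / 122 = 938.55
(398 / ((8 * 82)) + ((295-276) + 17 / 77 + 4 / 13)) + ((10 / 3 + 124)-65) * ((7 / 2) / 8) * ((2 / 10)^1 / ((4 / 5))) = 212385301 / 7879872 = 26.95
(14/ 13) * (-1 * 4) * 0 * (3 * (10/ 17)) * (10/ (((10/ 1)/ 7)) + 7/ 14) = 0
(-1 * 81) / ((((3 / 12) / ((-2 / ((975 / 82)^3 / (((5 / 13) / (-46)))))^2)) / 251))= -305222698109696 / 37926698854306640625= -0.00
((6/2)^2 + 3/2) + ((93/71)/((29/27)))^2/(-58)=1287769404/122944949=10.47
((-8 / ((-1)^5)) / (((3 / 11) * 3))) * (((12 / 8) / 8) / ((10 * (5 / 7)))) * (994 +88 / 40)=383537 / 1500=255.69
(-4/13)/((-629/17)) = 4/481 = 0.01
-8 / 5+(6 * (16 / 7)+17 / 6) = 3139 / 210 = 14.95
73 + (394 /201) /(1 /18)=7255 /67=108.28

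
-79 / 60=-1.32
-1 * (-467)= 467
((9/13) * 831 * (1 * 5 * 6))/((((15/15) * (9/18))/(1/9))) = 49860/13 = 3835.38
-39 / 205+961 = 196966 / 205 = 960.81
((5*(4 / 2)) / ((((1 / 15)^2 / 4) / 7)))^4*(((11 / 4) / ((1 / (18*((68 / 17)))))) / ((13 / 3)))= 9357258834000000000000 / 13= 719789141076923076923.08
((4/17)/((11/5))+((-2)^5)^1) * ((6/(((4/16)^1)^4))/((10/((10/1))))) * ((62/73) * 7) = -3975745536/13651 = -291242.07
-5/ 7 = -0.71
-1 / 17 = -0.06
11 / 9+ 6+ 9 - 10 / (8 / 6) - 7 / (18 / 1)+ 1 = 28 / 3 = 9.33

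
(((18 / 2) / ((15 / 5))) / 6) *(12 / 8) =3 / 4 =0.75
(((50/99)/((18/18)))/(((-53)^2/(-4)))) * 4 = -800/278091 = -0.00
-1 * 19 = -19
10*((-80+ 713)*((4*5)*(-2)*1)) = -253200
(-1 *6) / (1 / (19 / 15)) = -38 / 5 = -7.60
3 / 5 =0.60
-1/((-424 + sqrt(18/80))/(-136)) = -2306560/7191031 -816*sqrt(10)/7191031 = -0.32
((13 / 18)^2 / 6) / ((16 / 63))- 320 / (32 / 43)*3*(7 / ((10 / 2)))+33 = -6126305 / 3456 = -1772.66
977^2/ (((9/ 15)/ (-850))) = -4056748250/ 3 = -1352249416.67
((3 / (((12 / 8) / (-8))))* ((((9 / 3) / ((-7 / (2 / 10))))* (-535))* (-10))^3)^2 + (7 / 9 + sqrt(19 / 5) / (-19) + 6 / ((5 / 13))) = 2380575280567346751.05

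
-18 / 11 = -1.64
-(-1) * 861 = 861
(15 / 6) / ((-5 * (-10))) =1 / 20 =0.05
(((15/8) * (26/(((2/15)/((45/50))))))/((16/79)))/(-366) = -138645/31232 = -4.44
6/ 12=1/ 2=0.50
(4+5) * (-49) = -441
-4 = -4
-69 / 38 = -1.82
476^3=107850176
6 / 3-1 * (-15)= 17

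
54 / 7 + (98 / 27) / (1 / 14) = 11062 / 189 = 58.53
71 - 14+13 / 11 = 640 / 11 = 58.18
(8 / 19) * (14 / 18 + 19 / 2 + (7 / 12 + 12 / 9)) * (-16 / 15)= -14048 / 2565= -5.48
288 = 288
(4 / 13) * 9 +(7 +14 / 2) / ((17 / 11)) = 2614 / 221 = 11.83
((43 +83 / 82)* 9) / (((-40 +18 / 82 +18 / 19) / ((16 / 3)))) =-1645704 / 30251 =-54.40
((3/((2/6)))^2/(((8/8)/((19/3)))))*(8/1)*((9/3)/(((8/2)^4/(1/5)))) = 1539/160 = 9.62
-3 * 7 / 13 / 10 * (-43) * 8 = 3612 / 65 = 55.57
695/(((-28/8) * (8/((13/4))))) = -9035/112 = -80.67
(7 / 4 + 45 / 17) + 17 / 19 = 6837 / 1292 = 5.29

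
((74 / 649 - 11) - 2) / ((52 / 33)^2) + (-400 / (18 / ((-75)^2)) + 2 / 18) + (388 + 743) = -177861374953 / 1435824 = -123874.08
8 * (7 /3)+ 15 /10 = 121 /6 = 20.17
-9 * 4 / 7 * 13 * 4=-1872 / 7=-267.43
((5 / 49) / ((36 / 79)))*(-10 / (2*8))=-1975 / 14112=-0.14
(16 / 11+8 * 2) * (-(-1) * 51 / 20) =2448 / 55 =44.51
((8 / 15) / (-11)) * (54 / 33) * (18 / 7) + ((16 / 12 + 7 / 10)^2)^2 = 11587459327 / 686070000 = 16.89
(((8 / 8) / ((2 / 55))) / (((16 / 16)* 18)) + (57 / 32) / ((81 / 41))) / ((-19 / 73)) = -153227 / 16416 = -9.33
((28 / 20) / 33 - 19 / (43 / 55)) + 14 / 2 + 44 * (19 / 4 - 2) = 736036 / 7095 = 103.74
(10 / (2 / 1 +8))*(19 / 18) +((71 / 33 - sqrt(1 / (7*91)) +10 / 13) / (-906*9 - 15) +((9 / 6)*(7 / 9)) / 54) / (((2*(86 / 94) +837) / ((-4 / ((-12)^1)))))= 47*sqrt(13) / 87923151225 +23685609787 / 22438819260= 1.06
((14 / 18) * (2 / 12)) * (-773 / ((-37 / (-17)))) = -91987 / 1998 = -46.04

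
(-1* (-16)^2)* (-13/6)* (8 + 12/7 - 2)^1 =29952/7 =4278.86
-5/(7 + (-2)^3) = 5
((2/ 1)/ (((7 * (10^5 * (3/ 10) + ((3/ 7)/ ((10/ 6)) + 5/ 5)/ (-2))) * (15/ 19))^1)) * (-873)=-291/ 27631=-0.01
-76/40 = -19/10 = -1.90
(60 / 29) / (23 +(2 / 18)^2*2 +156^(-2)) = 13141440 / 146246101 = 0.09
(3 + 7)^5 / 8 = 12500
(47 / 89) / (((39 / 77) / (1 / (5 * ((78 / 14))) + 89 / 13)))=4856698 / 676845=7.18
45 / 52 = 0.87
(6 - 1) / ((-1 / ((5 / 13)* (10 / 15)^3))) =-200 / 351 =-0.57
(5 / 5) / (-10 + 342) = 0.00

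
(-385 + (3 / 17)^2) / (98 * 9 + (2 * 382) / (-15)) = -834420 / 1801337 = -0.46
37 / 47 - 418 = -19609 / 47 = -417.21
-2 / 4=-1 / 2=-0.50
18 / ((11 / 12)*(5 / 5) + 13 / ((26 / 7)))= 216 / 53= 4.08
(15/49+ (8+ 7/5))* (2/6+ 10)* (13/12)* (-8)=-1916668/2205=-869.24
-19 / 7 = -2.71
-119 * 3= -357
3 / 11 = 0.27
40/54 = 0.74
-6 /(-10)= 3 /5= 0.60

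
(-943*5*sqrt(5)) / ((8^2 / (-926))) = 2183045*sqrt(5) / 32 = 152544.91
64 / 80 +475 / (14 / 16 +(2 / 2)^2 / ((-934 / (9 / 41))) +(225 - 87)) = 448882124 / 106361405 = 4.22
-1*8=-8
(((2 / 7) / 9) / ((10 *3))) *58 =58 / 945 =0.06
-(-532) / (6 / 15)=1330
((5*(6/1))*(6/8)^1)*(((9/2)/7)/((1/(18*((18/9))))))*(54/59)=196830/413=476.59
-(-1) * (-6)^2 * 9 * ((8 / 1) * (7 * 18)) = 326592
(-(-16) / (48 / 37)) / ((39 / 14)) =518 / 117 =4.43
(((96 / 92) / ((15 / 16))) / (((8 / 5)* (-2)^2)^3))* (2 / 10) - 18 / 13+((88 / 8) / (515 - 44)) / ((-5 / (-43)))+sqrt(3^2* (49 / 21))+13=sqrt(21)+2130160627 / 180261120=16.40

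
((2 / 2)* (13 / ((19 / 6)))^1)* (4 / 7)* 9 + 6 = 3606 / 133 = 27.11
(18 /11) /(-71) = -18 /781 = -0.02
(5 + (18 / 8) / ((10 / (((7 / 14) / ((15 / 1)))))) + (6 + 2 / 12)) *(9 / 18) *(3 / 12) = 13409 / 9600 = 1.40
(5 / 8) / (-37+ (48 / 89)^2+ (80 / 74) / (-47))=-0.02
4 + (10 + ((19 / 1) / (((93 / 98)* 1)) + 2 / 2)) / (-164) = 58123 / 15252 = 3.81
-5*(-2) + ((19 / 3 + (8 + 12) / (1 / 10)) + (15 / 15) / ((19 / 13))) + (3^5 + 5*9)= 28786 / 57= 505.02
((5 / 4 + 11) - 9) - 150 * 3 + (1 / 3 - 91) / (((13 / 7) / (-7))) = -16381 / 156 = -105.01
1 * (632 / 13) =632 / 13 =48.62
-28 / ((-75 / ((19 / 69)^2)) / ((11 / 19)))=5852 / 357075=0.02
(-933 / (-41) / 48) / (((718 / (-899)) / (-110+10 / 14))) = 213885585 / 3297056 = 64.87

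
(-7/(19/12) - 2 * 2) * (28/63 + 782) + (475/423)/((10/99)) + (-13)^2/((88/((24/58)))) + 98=-16611121034/2563803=-6479.09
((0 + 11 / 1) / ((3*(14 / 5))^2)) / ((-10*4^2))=-55 / 56448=-0.00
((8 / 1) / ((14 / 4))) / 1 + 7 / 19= 353 / 133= 2.65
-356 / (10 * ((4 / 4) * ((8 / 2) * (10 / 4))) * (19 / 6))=-534 / 475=-1.12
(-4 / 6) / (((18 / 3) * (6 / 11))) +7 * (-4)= -1523 / 54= -28.20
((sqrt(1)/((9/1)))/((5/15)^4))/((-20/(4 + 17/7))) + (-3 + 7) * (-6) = -753/28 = -26.89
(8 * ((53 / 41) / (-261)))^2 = 179776 / 114511401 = 0.00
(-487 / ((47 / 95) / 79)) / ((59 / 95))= -347218825 / 2773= -125214.15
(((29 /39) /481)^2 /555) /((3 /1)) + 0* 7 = 841 /585913634865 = 0.00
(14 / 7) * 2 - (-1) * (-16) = -12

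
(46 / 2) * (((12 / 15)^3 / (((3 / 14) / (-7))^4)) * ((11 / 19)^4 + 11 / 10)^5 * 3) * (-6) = -9282265092853035598170068460821591548608 / 14683583381853889919279531640625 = -632152578.25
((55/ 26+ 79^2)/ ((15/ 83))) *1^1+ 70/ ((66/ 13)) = 148258223/ 4290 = 34559.03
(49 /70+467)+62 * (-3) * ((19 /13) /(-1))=96141 /130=739.55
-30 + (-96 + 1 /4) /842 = -101423 /3368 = -30.11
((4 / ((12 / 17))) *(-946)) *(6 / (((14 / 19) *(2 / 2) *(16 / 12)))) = -458337 / 14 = -32738.36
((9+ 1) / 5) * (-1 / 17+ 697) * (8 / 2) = 94784 / 17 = 5575.53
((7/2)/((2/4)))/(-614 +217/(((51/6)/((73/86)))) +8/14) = -35819/3028027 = -0.01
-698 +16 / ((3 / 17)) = -1822 / 3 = -607.33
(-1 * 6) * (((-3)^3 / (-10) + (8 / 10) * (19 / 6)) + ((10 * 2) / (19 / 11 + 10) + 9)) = -20561 / 215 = -95.63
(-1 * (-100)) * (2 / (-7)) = -200 / 7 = -28.57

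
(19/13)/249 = 19/3237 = 0.01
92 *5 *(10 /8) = 575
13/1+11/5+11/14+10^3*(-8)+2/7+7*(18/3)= -555921/70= -7941.73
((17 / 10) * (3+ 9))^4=108243216 / 625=173189.15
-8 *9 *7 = -504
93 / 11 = 8.45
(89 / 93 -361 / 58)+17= 63287 / 5394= 11.73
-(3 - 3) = 0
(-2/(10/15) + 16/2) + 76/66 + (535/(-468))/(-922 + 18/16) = 58336309/9481329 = 6.15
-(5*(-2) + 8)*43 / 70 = 1.23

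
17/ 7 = 2.43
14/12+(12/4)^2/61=481/366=1.31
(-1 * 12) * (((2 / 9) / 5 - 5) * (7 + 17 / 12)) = 22523 / 45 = 500.51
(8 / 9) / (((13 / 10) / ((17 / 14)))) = 680 / 819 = 0.83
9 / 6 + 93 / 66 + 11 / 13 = 537 / 143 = 3.76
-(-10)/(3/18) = 60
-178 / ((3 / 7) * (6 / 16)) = -9968 / 9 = -1107.56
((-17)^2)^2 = 83521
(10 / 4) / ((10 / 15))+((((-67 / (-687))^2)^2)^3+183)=8256603826920246997208048300056723951 / 44212068684981067021860400367486724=186.75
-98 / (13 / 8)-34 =-1226 / 13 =-94.31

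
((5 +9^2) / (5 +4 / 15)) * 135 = 174150 / 79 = 2204.43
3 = 3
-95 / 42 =-2.26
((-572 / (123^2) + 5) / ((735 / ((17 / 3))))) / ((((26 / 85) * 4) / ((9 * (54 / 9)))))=21696097 / 12849564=1.69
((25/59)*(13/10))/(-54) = -65/6372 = -0.01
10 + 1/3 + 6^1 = 49/3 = 16.33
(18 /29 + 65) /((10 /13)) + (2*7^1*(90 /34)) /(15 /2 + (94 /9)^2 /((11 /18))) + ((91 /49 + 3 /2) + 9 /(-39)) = 56324574297 /635484395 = 88.63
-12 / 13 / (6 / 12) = -1.85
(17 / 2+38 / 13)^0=1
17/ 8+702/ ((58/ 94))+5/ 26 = 1140.04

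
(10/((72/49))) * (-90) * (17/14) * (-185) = 550375/4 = 137593.75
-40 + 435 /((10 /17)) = 1399 /2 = 699.50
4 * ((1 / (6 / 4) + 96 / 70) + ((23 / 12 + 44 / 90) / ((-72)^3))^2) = 8.15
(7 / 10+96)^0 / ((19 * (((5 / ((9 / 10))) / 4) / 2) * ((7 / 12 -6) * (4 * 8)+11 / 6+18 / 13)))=-936 / 2100925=-0.00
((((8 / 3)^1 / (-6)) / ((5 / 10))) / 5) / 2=-4 / 45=-0.09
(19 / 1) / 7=19 / 7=2.71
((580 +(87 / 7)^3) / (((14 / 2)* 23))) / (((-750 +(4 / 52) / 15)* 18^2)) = -55733795 / 872241320916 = -0.00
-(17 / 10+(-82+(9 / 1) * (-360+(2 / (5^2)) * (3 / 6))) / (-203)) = -26191 / 1450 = -18.06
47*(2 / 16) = 47 / 8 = 5.88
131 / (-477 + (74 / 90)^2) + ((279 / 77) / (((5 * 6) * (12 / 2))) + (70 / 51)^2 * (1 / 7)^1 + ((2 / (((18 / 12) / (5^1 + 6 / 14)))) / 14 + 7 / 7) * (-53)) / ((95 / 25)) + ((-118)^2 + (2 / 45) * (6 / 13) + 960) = 6205262692694124727 / 417506778123435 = 14862.66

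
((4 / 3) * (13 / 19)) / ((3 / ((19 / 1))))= 5.78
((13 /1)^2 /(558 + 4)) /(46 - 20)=13 /1124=0.01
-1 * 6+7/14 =-11/2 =-5.50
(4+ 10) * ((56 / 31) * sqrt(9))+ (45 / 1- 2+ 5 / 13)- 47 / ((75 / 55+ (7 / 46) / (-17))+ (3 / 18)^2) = 237249504 / 2782715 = 85.26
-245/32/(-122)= 245/3904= 0.06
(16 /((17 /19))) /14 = 152 /119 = 1.28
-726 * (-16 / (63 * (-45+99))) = 1936 / 567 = 3.41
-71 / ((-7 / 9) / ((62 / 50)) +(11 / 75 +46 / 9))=-165075 / 10766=-15.33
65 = 65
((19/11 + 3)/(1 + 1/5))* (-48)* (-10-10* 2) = 62400/11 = 5672.73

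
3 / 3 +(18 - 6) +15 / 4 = 67 / 4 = 16.75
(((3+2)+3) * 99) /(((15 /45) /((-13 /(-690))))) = 5148 /115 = 44.77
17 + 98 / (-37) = 531 / 37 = 14.35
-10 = -10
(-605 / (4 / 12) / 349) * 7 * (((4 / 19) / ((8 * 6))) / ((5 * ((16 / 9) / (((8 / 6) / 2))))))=-2541 / 212192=-0.01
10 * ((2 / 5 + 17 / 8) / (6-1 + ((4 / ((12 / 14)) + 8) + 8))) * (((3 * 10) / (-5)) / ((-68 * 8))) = 909 / 83776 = 0.01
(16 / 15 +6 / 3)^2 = 2116 / 225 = 9.40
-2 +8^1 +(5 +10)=21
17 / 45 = 0.38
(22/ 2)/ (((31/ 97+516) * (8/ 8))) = 97/ 4553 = 0.02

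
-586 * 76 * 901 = -40126936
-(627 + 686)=-1313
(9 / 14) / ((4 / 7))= 9 / 8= 1.12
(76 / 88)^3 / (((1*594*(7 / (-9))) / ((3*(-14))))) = 6859 / 117128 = 0.06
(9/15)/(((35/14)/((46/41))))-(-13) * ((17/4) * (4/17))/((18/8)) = 55784/9225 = 6.05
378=378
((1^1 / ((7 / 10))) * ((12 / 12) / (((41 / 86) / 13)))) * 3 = 33540 / 287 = 116.86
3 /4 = 0.75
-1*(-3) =3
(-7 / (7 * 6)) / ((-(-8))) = -1 / 48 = -0.02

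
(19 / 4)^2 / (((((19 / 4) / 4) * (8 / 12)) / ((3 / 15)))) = 57 / 10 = 5.70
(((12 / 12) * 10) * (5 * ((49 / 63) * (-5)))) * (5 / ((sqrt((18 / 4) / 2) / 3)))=-17500 / 9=-1944.44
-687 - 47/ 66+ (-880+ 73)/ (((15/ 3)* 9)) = -77621/ 110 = -705.65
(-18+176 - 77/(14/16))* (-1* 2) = -140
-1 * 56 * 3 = -168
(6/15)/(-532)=-1/1330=-0.00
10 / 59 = 0.17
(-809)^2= 654481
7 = 7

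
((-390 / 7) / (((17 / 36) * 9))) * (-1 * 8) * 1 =12480 / 119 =104.87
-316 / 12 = -79 / 3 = -26.33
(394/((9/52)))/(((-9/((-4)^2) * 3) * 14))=-163904/1701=-96.36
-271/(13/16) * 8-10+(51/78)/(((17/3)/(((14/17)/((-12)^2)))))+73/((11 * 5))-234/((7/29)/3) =-22810671017/4084080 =-5585.27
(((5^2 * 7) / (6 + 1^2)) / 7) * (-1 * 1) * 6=-150 / 7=-21.43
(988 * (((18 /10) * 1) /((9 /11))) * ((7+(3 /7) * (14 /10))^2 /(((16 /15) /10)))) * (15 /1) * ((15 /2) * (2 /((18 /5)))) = 73562775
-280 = -280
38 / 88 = 19 / 44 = 0.43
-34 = -34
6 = 6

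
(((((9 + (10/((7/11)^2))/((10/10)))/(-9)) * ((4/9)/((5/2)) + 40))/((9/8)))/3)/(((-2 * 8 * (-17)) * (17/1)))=-1492504/154850535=-0.01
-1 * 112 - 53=-165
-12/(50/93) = -558/25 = -22.32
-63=-63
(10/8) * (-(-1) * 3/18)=5/24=0.21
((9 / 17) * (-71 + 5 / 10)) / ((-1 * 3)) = 423 / 34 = 12.44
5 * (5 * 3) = 75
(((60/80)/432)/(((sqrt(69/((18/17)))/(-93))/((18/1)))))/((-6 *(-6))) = -31 *sqrt(2346)/150144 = -0.01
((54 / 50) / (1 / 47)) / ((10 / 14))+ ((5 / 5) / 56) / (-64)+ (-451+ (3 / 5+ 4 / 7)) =-169686653 / 448000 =-378.76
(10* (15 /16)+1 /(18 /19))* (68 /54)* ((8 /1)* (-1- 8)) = -25534 /27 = -945.70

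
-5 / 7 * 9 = -45 / 7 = -6.43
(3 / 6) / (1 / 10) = 5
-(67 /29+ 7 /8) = -3.19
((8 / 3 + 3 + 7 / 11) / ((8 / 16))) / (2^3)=52 / 33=1.58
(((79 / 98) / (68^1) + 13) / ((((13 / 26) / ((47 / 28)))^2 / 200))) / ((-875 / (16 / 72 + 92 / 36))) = -957722995 / 10285884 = -93.11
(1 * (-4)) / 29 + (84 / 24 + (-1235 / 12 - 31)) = -45433 / 348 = -130.55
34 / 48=17 / 24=0.71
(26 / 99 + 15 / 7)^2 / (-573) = -2778889 / 275182677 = -0.01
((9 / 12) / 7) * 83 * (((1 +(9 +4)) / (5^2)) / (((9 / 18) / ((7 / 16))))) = 1743 / 400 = 4.36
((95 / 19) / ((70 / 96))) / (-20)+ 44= 1528 / 35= 43.66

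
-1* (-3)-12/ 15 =11/ 5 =2.20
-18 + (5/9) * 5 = -137/9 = -15.22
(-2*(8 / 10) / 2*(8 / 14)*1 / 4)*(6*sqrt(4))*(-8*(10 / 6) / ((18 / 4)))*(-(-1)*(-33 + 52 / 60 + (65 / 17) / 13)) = -2078464 / 16065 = -129.38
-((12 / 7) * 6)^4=-26873856 / 2401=-11192.78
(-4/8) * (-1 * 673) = 673/2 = 336.50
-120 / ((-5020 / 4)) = 24 / 251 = 0.10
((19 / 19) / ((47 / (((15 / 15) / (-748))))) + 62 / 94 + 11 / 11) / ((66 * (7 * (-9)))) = -58343 / 146178648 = -0.00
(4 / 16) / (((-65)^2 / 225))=9 / 676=0.01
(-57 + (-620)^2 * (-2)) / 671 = -1145.84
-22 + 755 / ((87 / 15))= 3137 / 29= 108.17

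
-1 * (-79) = 79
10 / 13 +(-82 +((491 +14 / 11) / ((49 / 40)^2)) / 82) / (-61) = 1758542276 / 858700843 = 2.05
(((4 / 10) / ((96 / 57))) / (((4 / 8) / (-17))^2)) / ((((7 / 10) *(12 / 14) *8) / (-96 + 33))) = -3603.47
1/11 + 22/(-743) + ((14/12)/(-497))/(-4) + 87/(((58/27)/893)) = 503684184745/13926792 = 36166.56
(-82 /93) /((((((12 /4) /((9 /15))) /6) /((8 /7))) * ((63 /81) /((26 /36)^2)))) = -55432 /68355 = -0.81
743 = 743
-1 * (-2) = 2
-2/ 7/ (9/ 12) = -8/ 21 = -0.38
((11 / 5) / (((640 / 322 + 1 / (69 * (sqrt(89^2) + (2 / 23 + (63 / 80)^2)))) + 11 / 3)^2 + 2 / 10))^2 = 200222393984064218303631999565914206061801 / 42818520829243683708268276725100718345877796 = 0.00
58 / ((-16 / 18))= -65.25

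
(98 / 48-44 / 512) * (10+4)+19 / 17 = 93017 / 3264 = 28.50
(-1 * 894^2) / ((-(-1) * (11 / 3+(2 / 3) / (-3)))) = -7193124 / 31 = -232036.26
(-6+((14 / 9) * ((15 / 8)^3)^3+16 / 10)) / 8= 148025558117 / 2684354560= 55.14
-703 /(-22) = 703 /22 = 31.95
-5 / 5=-1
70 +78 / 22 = 809 / 11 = 73.55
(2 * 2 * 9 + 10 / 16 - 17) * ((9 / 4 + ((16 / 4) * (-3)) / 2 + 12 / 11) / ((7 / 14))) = -18369 / 176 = -104.37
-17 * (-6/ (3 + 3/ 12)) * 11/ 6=748/ 13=57.54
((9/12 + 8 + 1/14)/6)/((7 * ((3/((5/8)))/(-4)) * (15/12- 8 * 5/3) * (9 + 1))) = 247/170520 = 0.00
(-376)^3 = -53157376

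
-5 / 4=-1.25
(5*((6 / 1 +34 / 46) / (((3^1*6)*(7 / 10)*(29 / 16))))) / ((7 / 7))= 62000 / 42021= 1.48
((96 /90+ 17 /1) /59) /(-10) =-271 /8850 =-0.03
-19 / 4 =-4.75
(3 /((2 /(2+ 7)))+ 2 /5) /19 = 139 /190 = 0.73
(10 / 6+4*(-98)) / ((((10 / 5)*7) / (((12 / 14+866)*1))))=-3552814 / 147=-24168.80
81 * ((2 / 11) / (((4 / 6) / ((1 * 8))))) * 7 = 13608 / 11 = 1237.09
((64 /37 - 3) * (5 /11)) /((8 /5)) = -1175 /3256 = -0.36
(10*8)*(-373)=-29840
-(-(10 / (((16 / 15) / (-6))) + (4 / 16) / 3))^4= -12897917761 / 1296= -9952097.04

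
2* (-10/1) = -20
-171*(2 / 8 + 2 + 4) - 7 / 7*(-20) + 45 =-4015 / 4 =-1003.75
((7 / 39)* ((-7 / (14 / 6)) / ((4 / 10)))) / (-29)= 35 / 754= 0.05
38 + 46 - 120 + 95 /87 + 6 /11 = -32885 /957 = -34.36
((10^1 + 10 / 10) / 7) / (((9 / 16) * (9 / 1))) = 176 / 567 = 0.31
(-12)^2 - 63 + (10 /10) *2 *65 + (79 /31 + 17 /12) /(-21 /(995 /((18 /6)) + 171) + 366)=211.01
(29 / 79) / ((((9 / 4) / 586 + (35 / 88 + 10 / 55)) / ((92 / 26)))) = 747736 / 335829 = 2.23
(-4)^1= -4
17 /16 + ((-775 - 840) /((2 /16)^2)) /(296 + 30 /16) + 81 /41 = -537683961 /1563248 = -343.95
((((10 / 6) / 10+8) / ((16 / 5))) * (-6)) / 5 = -49 / 16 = -3.06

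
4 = 4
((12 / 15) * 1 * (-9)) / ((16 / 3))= -27 / 20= -1.35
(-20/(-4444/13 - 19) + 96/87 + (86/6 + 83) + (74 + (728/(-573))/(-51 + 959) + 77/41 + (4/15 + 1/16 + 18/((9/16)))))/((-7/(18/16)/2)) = -35989460086018071/541694630048320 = -66.44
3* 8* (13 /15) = 104 /5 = 20.80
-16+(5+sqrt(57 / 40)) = -11+sqrt(570) / 20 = -9.81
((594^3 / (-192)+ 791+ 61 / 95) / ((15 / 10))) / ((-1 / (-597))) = -164971795403 / 380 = -434136303.69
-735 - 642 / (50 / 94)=-48549 / 25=-1941.96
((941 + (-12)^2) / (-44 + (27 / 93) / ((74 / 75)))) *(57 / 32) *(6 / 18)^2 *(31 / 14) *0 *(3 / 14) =0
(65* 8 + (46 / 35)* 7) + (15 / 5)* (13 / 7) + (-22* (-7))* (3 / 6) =21412 / 35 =611.77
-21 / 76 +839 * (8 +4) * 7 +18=5357523 / 76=70493.72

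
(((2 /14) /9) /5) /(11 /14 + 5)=2 /3645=0.00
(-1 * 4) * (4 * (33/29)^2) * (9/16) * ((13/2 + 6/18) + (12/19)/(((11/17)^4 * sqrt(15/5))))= -133947/1682 - 27060804 * sqrt(3)/1933459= -103.88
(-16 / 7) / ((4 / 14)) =-8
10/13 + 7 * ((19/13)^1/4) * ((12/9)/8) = 373/312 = 1.20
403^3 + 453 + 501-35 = 65451746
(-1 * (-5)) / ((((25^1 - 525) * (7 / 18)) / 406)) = -261 / 25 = -10.44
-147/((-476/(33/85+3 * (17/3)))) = 15519/2890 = 5.37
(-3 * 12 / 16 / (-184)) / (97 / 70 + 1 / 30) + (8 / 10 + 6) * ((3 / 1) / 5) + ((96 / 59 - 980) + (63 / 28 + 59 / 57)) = -8952613183261 / 9220000800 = -971.00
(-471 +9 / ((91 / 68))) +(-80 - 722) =-115231 / 91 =-1266.27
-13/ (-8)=13/ 8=1.62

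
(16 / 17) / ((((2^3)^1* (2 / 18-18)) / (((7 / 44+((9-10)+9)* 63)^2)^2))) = -311333308051331727 / 732752768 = -424881790.49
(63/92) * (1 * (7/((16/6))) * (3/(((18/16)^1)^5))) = 50176/16767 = 2.99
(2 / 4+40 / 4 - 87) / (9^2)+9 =145 / 18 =8.06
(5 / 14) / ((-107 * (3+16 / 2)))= -5 / 16478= -0.00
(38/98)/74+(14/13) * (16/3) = 812965/141414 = 5.75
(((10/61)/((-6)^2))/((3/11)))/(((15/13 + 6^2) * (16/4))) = 715/6364008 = 0.00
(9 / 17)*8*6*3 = 1296 / 17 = 76.24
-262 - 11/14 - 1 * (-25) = -3329/14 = -237.79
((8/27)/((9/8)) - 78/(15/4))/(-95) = 24952/115425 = 0.22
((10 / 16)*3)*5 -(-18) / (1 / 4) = 651 / 8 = 81.38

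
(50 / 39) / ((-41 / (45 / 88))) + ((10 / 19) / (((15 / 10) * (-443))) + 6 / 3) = 1174434739 / 592186452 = 1.98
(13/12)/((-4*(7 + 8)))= -13/720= -0.02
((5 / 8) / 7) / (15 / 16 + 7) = 10 / 889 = 0.01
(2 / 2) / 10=1 / 10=0.10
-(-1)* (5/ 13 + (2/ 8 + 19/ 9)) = 2.75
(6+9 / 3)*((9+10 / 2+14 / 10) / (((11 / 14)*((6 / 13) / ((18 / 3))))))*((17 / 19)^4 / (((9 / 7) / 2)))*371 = 552671486276 / 651605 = 848169.50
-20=-20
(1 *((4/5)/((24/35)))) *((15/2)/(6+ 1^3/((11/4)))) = 11/8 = 1.38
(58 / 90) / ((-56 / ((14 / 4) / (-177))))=29 / 127440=0.00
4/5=0.80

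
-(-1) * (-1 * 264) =-264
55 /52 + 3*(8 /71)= 5153 /3692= 1.40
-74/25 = -2.96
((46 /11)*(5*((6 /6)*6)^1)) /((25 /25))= 1380 /11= 125.45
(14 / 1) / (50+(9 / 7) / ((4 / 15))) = 392 / 1535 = 0.26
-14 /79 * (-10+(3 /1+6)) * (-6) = -84 /79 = -1.06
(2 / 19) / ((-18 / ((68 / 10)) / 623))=-21182 / 855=-24.77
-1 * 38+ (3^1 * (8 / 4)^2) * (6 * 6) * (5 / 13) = 1666 / 13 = 128.15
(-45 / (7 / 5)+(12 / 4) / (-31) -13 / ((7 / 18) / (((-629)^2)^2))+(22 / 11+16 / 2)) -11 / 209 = -21574151988316617 / 4123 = -5232634486615.72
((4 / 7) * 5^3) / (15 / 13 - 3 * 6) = -6500 / 1533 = -4.24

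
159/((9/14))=247.33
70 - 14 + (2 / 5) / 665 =186202 / 3325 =56.00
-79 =-79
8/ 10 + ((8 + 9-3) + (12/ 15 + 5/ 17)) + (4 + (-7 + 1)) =1181/ 85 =13.89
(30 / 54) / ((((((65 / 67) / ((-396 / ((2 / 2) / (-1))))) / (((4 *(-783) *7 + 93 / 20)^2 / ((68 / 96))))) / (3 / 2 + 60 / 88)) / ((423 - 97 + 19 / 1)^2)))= 8827765952141952432 / 221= 39944642317384400.14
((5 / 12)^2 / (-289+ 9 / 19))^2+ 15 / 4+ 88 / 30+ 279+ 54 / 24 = 897149865732797 / 3115824952320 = 287.93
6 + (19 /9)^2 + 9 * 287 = 2593.46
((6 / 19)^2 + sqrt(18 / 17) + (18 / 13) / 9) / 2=595 / 4693 + 3*sqrt(34) / 34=0.64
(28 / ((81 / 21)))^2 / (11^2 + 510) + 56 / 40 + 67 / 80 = 2.32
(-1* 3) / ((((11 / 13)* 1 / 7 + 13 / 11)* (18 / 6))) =-1001 / 1304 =-0.77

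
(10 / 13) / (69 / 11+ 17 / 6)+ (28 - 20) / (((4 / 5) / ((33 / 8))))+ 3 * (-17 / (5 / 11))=-11073447 / 156260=-70.87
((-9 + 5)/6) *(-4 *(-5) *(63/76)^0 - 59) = 26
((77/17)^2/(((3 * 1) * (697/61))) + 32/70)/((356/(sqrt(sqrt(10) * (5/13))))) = 22327199 * sqrt(13) * 2^(1/4) * 5^(3/4)/97884352020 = 0.00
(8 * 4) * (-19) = -608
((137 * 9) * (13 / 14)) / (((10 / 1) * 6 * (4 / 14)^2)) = 233.76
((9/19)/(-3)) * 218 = -654/19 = -34.42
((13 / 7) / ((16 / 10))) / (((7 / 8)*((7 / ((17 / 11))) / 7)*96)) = 1105 / 51744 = 0.02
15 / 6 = 2.50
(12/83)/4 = 3/83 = 0.04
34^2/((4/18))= 5202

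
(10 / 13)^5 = 100000 / 371293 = 0.27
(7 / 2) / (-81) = -7 / 162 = -0.04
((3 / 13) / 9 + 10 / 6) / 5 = 0.34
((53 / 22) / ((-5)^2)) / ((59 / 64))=1696 / 16225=0.10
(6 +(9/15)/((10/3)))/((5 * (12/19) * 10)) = 0.20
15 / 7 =2.14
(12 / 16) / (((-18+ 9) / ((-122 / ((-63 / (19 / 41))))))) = -1159 / 15498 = -0.07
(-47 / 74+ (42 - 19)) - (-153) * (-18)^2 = 3669983 / 74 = 49594.36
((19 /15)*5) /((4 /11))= 209 /12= 17.42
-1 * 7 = -7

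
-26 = -26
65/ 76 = 0.86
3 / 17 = 0.18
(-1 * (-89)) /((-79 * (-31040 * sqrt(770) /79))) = 89 * sqrt(770) /23900800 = 0.00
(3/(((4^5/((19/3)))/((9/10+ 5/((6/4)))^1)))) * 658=793877/15360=51.68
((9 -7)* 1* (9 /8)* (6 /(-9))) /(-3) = 1 /2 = 0.50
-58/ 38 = -29/ 19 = -1.53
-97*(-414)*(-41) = -1646478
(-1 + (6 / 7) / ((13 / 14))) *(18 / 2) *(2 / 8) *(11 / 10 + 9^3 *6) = -393759 / 520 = -757.23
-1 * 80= -80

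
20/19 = 1.05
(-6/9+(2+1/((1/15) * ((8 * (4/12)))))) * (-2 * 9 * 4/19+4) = 167/114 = 1.46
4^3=64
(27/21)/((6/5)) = 15/14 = 1.07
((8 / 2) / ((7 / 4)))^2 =256 / 49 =5.22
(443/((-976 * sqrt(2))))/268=-0.00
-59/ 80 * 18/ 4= -531/ 160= -3.32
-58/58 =-1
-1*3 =-3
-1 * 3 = -3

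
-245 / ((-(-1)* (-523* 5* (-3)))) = -49 / 1569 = -0.03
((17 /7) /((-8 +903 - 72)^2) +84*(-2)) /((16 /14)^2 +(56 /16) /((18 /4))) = -50181949881 /622465351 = -80.62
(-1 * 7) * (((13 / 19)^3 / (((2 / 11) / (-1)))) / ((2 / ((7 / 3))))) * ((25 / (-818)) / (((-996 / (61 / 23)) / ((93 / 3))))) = 55982251325 / 1542348541152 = 0.04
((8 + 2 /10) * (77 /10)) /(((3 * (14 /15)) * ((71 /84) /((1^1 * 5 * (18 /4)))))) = 85239 /142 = 600.27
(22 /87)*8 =176 /87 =2.02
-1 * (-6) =6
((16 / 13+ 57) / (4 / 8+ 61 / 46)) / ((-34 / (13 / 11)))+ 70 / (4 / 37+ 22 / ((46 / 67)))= 459343189 / 429786588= 1.07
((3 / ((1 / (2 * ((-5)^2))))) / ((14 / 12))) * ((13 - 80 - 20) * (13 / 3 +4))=-652500 / 7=-93214.29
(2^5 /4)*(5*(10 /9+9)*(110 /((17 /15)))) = 2002000 /51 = 39254.90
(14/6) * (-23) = -53.67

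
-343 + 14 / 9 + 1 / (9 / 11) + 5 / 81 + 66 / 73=-2006023 / 5913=-339.26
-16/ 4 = -4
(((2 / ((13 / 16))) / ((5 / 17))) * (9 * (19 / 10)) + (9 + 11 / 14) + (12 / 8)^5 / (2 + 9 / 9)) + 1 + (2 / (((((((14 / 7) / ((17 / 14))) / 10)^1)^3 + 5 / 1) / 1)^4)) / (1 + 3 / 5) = 78158223686543063870326101254471 / 499628096118829565088577157600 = 156.43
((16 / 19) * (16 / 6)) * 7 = 896 / 57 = 15.72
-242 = -242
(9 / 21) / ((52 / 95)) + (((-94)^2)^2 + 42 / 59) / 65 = 9921524111 / 8260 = 1201153.04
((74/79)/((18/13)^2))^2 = 39100009/163788804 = 0.24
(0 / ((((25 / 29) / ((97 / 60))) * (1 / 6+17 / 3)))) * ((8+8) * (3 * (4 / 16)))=0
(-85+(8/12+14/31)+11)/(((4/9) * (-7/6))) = 140.56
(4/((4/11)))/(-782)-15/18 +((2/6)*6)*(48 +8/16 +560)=1216.15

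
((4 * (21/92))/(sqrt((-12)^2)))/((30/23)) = 7/120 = 0.06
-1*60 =-60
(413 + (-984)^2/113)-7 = 1014134/113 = 8974.64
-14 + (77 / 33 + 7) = -14 / 3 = -4.67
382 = 382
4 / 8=0.50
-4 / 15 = -0.27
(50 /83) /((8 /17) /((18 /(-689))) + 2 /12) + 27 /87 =3635667 /13144627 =0.28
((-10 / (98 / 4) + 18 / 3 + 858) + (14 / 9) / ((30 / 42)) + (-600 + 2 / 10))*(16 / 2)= 4691704 / 2205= 2127.76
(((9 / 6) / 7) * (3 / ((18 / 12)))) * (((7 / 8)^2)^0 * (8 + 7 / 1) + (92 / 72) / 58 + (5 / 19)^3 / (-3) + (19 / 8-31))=-5.83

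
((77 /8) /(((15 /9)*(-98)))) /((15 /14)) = -11 /200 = -0.06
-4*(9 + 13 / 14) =-278 / 7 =-39.71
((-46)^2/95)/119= 2116/11305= 0.19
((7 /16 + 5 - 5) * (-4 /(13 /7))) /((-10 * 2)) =49 /1040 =0.05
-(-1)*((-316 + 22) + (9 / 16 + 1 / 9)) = -293.33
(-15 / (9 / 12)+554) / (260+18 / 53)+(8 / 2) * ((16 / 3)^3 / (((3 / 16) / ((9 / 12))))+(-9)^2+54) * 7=3869424065 / 186273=20772.87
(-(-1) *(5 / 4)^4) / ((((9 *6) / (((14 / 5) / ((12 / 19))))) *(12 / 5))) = 83125 / 995328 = 0.08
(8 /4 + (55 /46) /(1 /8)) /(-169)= -266 /3887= -0.07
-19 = -19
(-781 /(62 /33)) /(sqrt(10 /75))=-25773 * sqrt(30) /124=-1138.42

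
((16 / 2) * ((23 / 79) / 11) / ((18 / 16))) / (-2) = -736 / 7821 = -0.09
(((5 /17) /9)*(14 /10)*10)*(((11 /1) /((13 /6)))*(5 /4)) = 1925 /663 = 2.90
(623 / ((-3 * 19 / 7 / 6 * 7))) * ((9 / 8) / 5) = -5607 / 380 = -14.76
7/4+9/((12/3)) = 4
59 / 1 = 59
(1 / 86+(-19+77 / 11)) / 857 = -0.01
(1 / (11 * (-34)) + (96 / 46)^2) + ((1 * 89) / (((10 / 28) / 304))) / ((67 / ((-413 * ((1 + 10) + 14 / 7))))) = -402357399657471 / 66278410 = -6070715.93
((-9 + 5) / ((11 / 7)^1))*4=-112 / 11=-10.18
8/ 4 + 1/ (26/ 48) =50/ 13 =3.85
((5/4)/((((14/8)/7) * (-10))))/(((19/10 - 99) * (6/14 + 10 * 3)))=35/206823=0.00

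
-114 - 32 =-146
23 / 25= 0.92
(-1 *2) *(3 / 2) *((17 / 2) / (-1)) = 51 / 2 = 25.50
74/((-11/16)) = -1184/11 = -107.64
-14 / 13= -1.08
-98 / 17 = -5.76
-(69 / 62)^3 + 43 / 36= -394555 / 2144952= -0.18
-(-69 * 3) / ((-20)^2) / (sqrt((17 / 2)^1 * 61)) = 207 * sqrt(2074) / 414800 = 0.02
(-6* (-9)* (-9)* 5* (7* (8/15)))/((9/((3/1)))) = -3024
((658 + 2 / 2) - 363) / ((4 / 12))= 888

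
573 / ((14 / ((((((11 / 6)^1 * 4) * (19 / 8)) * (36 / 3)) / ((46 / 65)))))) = 7784205 / 644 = 12087.27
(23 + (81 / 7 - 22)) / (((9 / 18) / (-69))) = -12144 / 7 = -1734.86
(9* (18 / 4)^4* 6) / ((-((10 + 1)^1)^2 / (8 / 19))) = -177147 / 2299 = -77.05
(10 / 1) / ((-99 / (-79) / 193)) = 152470 / 99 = 1540.10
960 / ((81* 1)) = 320 / 27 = 11.85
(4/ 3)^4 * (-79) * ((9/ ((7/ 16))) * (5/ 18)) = -1426.74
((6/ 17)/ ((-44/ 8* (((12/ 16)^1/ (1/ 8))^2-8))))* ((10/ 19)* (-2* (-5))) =-300/ 24871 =-0.01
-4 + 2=-2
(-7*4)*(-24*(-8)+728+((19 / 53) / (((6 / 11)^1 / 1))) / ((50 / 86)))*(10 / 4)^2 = -161197.83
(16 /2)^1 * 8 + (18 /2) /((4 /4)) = 73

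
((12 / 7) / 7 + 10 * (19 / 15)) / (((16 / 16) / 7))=1898 / 21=90.38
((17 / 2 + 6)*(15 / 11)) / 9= 145 / 66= 2.20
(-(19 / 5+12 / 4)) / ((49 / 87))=-2958 / 245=-12.07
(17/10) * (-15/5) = -51/10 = -5.10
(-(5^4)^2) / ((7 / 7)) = -390625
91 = 91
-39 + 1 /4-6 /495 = -25583 /660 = -38.76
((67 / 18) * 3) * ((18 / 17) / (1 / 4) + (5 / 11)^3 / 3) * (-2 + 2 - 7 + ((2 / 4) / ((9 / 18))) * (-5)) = -571.72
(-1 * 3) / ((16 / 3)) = -0.56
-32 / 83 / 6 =-16 / 249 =-0.06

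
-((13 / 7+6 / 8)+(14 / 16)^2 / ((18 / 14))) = -12913 / 4032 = -3.20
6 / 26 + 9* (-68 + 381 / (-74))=-633099 / 962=-658.11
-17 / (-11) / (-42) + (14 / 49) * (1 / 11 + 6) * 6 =437 / 42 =10.40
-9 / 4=-2.25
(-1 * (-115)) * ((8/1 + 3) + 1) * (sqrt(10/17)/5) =276 * sqrt(170)/17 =211.68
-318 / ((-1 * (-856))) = -159 / 428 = -0.37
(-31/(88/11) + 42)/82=0.46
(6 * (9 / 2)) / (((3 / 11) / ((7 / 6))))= 231 / 2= 115.50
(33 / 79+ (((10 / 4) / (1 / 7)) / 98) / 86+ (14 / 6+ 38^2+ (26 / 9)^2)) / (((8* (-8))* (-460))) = 22421314907 / 453634836480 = 0.05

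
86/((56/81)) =3483/28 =124.39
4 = 4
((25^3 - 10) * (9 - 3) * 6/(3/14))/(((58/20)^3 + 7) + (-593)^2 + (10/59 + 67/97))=7.46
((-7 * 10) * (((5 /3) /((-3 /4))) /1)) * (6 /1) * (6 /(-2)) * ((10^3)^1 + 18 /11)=-30850400 /11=-2804581.82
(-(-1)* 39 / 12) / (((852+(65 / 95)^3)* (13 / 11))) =75449 / 23384260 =0.00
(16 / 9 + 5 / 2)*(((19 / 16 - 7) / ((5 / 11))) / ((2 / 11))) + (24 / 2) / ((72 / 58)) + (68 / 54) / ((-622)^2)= -243342585763 / 835669440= -291.19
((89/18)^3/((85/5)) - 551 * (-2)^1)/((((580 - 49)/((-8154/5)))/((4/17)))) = -16604210207/20716965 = -801.48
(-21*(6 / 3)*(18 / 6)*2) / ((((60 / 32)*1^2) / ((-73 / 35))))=7008 / 25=280.32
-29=-29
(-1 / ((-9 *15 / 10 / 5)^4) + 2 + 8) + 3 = 6898733 / 531441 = 12.98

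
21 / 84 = 1 / 4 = 0.25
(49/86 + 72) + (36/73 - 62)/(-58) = 13405267/182062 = 73.63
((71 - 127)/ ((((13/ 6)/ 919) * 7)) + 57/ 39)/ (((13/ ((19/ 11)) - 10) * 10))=837767/ 6110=137.11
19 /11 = 1.73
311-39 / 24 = 2475 / 8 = 309.38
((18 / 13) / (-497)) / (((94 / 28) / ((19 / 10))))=-342 / 216905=-0.00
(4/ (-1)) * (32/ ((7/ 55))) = -7040/ 7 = -1005.71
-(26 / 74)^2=-169 / 1369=-0.12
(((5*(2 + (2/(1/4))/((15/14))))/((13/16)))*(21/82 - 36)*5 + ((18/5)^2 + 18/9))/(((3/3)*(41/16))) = -2216554528/546325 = -4057.21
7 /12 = 0.58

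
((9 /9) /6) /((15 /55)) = 11 /18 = 0.61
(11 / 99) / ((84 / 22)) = 11 / 378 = 0.03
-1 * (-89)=89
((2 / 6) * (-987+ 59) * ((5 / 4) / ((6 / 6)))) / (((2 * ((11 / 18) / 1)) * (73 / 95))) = -330600 / 803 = -411.71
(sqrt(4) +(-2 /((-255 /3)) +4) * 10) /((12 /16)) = 2872 /51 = 56.31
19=19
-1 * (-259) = 259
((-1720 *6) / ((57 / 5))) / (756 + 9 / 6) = -6880 / 5757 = -1.20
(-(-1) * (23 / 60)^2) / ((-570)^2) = 529 / 1169640000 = 0.00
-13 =-13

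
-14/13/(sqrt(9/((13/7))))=-2 * sqrt(91)/39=-0.49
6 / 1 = 6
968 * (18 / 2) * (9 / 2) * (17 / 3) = 222156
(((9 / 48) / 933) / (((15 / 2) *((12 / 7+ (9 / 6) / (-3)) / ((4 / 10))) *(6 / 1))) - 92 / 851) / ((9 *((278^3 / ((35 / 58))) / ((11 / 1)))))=-1465536457 / 394901178984060480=-0.00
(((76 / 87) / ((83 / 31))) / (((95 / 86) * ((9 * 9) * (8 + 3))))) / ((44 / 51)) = 45322 / 117955035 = 0.00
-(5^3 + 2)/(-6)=127/6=21.17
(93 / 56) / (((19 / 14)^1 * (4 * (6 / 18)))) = 279 / 304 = 0.92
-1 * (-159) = 159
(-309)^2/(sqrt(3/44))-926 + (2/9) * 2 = -8330/9 + 63654 * sqrt(33) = 364738.84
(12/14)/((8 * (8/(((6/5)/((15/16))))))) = 0.02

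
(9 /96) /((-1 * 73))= -3 /2336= -0.00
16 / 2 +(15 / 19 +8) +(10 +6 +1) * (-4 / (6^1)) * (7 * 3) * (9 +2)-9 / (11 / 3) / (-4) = -2600.60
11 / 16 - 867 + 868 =27 / 16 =1.69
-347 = -347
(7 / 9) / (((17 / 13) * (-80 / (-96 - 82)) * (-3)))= -8099 / 18360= -0.44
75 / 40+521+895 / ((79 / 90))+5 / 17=1542.79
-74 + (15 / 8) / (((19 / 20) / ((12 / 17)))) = -23452 / 323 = -72.61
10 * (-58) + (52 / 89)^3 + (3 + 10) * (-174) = -2003381290 / 704969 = -2841.80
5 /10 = 1 /2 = 0.50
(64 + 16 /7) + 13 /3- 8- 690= -13175 /21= -627.38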